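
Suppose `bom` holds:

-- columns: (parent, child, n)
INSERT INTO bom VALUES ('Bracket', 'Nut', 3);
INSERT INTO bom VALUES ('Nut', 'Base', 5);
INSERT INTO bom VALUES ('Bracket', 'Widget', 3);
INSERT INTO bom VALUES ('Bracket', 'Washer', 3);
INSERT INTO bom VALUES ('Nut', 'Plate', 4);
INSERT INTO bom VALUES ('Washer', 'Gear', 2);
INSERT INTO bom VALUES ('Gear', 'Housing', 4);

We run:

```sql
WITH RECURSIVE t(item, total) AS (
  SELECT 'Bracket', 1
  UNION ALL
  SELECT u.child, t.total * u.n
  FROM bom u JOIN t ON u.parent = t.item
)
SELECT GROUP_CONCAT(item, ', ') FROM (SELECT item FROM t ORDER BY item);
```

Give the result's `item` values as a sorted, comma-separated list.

Base: (Bracket, total=1).
Iteration 1: components of {Bracket} -> Nut = 1*3 = 3, Washer = 1*3 = 3, Widget = 1*3 = 3.
Iteration 2: components of {Nut,Washer,Widget} -> Base = 3*5 = 15, Gear = 3*2 = 6, Plate = 3*4 = 12.
Iteration 3: components of {Base,Gear,Plate} -> Housing = 6*4 = 24.
Iteration 4: no further components; recursion stops.

Base, Bracket, Gear, Housing, Nut, Plate, Washer, Widget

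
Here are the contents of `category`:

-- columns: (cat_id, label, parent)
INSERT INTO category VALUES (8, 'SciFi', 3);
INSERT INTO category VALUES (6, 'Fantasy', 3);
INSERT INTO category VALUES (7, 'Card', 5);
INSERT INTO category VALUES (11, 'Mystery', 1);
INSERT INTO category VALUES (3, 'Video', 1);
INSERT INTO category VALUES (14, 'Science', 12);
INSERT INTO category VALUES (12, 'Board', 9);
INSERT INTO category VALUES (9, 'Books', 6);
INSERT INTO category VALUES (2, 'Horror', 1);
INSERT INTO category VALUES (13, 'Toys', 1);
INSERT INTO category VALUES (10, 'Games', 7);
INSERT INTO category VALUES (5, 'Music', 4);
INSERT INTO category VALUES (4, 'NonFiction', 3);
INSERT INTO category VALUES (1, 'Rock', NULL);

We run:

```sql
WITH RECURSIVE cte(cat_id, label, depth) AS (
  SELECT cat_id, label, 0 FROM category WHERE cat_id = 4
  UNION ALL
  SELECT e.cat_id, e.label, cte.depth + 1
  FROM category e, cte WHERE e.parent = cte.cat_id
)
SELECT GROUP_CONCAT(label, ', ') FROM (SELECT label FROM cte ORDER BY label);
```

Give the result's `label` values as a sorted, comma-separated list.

Base: cat_id=4 (NonFiction) at depth 0.
Iteration 1: rows with parent in {4} -> Music (id 5, depth 1).
Iteration 2: rows with parent in {5} -> Card (id 7, depth 2).
Iteration 3: rows with parent in {7} -> Games (id 10, depth 3).
Iteration 4: no rows with parent in {10}; recursion stops.

Card, Games, Music, NonFiction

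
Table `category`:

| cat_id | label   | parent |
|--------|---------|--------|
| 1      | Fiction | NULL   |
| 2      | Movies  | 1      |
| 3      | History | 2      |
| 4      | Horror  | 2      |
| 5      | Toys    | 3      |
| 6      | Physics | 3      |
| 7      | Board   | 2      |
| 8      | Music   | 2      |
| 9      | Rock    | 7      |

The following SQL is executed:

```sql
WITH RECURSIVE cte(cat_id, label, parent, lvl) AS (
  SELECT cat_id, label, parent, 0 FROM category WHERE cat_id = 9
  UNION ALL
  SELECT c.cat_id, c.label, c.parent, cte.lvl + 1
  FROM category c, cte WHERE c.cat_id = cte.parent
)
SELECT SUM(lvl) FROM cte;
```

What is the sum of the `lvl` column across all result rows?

6

Base: cat_id=9 (Rock), parent=7, lvl 0.
Iteration 1: join on cat_id=7 -> Board (id 7, parent=2, lvl 1).
Iteration 2: join on cat_id=2 -> Movies (id 2, parent=1, lvl 2).
Iteration 3: join on cat_id=1 -> Fiction (id 1, parent=NULL, lvl 3).
Iteration 4: parent is NULL; no match; recursion stops.
SUM(lvl) = 0 + 1 + 2 + 3 = 6.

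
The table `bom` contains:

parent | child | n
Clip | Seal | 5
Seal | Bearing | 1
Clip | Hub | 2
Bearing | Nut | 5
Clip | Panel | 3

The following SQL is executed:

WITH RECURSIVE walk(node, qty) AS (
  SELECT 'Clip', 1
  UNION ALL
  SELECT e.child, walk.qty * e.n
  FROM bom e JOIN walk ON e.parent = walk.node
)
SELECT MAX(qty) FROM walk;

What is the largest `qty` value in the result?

Base: (Clip, qty=1).
Iteration 1: components of {Clip} -> Hub = 1*2 = 2, Panel = 1*3 = 3, Seal = 1*5 = 5.
Iteration 2: components of {Hub,Panel,Seal} -> Bearing = 5*1 = 5.
Iteration 3: components of {Bearing} -> Nut = 5*5 = 25.
Iteration 4: no further components; recursion stops.
qty values: 1, 5, 2, 3, 5, 25; the maximum is 25.

25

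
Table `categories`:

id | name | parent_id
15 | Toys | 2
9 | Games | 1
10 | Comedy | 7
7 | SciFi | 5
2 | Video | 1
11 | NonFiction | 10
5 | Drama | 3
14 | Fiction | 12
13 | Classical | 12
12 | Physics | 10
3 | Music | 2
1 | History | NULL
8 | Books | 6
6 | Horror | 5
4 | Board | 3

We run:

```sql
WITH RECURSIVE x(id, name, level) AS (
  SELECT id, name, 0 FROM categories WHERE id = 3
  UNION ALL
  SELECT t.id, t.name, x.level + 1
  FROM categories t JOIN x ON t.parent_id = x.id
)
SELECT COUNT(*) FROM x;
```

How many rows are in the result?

Base: id=3 (Music) at level 0.
Iteration 1: rows with parent_id in {3} -> Board (id 4, level 1), Drama (id 5, level 1).
Iteration 2: rows with parent_id in {4,5} -> Horror (id 6, level 2), SciFi (id 7, level 2).
Iteration 3: rows with parent_id in {6,7} -> Books (id 8, level 3), Comedy (id 10, level 3).
Iteration 4: rows with parent_id in {8,10} -> NonFiction (id 11, level 4), Physics (id 12, level 4).
Iteration 5: rows with parent_id in {11,12} -> Classical (id 13, level 5), Fiction (id 14, level 5).
Iteration 6: no rows with parent_id in {13,14}; recursion stops.
Total rows emitted: 11.

11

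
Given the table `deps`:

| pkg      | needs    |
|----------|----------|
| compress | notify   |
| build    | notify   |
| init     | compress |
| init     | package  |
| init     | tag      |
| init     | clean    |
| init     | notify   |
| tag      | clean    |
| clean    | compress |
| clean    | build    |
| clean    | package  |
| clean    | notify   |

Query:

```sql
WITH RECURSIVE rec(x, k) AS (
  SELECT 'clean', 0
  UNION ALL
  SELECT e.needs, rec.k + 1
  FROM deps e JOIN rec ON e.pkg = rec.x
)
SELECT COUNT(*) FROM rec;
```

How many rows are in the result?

7

Base: (clean, k=0).
Iteration 1: edges from {clean} -> (build, k=1), (compress, k=1), (notify, k=1), (package, k=1).
Iteration 2: edges from {build,compress,notify,package} -> (notify, k=2) x2. [UNION ALL keeps all 2 new rows, including repeats]
Iteration 3: no outgoing edges from {notify}; recursion stops.
Total rows emitted: 7.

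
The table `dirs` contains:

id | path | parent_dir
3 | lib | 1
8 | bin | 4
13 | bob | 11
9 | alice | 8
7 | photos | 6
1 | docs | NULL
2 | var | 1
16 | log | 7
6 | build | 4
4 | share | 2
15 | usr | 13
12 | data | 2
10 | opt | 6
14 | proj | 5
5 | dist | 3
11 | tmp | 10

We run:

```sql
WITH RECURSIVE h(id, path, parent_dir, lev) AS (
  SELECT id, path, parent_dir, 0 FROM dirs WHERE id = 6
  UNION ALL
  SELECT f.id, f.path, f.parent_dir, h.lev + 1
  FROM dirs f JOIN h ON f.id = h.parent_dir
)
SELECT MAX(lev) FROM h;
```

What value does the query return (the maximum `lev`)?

Base: id=6 (build), parent_dir=4, lev 0.
Iteration 1: join on id=4 -> share (id 4, parent_dir=2, lev 1).
Iteration 2: join on id=2 -> var (id 2, parent_dir=1, lev 2).
Iteration 3: join on id=1 -> docs (id 1, parent_dir=NULL, lev 3).
Iteration 4: parent_dir is NULL; no match; recursion stops.
lev values: 0, 1, 2, 3; the maximum is 3.

3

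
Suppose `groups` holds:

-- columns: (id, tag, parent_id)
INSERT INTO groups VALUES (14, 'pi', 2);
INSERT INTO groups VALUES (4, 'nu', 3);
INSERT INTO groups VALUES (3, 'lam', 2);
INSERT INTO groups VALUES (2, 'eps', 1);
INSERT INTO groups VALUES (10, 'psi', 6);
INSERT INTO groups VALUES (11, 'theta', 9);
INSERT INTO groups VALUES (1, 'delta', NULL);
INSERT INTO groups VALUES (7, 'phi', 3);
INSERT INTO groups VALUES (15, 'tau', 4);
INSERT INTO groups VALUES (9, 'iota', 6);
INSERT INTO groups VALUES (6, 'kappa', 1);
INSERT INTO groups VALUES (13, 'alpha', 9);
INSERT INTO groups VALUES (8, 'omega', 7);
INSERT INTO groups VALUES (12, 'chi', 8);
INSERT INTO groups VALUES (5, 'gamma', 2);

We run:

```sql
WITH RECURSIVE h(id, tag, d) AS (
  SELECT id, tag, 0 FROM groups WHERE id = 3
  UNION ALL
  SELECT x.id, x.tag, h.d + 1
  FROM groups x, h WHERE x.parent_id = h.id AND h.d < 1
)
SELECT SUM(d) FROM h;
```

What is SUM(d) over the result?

Base: id=3 (lam) at d 0.
Iteration 1: rows with parent_id in {3} -> nu (id 4, d 1), phi (id 7, d 1).
Iteration 2: d < 1 fails for all current rows; recursion stops.
SUM(d) = 0 + 1 + 1 = 2.

2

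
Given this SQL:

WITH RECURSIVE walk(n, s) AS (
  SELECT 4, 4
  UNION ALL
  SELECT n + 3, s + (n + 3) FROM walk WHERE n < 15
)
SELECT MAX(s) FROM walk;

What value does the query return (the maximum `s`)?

50

Base: n=4, s=4.
Iteration 1: 4 < 15 holds -> n = 4 + 3 = 7, s = 4 + 7 = 11.
Iteration 2: 7 < 15 holds -> n = 7 + 3 = 10, s = 11 + 10 = 21.
Iteration 3: 10 < 15 holds -> n = 10 + 3 = 13, s = 21 + 13 = 34.
Iteration 4: 13 < 15 holds -> n = 13 + 3 = 16, s = 34 + 16 = 50.
Iteration 5: 16 < 15 fails; recursion stops.
s values: 4, 11, 21, 34, 50; the maximum is 50.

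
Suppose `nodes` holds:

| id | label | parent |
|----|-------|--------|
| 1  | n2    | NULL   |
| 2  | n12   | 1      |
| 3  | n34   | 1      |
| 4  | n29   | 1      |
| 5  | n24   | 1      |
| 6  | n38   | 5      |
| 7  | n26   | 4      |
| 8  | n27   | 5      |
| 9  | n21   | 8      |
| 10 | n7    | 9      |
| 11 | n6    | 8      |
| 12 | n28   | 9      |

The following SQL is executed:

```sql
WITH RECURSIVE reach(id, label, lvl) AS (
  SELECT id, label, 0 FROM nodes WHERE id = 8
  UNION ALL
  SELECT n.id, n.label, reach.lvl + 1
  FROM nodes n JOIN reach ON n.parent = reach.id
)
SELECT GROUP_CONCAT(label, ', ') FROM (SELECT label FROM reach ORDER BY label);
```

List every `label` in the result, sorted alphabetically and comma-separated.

n21, n27, n28, n6, n7

Base: id=8 (n27) at lvl 0.
Iteration 1: rows with parent in {8} -> n21 (id 9, lvl 1), n6 (id 11, lvl 1).
Iteration 2: rows with parent in {9,11} -> n7 (id 10, lvl 2), n28 (id 12, lvl 2).
Iteration 3: no rows with parent in {10,12}; recursion stops.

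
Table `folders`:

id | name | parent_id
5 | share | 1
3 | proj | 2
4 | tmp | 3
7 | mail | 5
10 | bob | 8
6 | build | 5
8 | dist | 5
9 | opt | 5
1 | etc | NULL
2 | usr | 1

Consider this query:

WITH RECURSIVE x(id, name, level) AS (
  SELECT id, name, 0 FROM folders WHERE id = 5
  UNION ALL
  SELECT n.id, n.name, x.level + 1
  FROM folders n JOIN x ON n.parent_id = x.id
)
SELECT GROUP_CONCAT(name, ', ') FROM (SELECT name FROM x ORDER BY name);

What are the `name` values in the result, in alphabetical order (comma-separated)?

Base: id=5 (share) at level 0.
Iteration 1: rows with parent_id in {5} -> build (id 6, level 1), mail (id 7, level 1), dist (id 8, level 1), opt (id 9, level 1).
Iteration 2: rows with parent_id in {6,7,8,9} -> bob (id 10, level 2).
Iteration 3: no rows with parent_id in {10}; recursion stops.

bob, build, dist, mail, opt, share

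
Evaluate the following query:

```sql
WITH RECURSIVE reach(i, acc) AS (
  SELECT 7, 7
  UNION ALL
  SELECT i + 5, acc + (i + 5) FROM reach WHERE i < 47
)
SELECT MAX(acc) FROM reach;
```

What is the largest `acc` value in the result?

Base: i=7, acc=7.
Iteration 1: 7 < 47 holds -> i = 7 + 5 = 12, acc = 7 + 12 = 19.
Iteration 2: 12 < 47 holds -> i = 12 + 5 = 17, acc = 19 + 17 = 36.
Iteration 3: 17 < 47 holds -> i = 17 + 5 = 22, acc = 36 + 22 = 58.
Iteration 4: 22 < 47 holds -> i = 22 + 5 = 27, acc = 58 + 27 = 85.
Iteration 5: 27 < 47 holds -> i = 27 + 5 = 32, acc = 85 + 32 = 117.
Iteration 6: 32 < 47 holds -> i = 32 + 5 = 37, acc = 117 + 37 = 154.
Iteration 7: 37 < 47 holds -> i = 37 + 5 = 42, acc = 154 + 42 = 196.
Iteration 8: 42 < 47 holds -> i = 42 + 5 = 47, acc = 196 + 47 = 243.
Iteration 9: 47 < 47 fails; recursion stops.
acc values: 7, 19, 36, 58, 85, 117, 154, 196, 243; the maximum is 243.

243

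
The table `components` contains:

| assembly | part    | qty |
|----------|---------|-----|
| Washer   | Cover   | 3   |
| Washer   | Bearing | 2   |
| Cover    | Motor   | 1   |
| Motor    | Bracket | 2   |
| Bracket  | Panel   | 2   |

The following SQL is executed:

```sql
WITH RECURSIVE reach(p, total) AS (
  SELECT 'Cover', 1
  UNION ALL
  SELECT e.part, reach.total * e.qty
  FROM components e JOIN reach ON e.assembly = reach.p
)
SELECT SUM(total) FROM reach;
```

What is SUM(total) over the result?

Base: (Cover, total=1).
Iteration 1: components of {Cover} -> Motor = 1*1 = 1.
Iteration 2: components of {Motor} -> Bracket = 1*2 = 2.
Iteration 3: components of {Bracket} -> Panel = 2*2 = 4.
Iteration 4: no further components; recursion stops.
SUM(total) = 1 + 1 + 2 + 4 = 8.

8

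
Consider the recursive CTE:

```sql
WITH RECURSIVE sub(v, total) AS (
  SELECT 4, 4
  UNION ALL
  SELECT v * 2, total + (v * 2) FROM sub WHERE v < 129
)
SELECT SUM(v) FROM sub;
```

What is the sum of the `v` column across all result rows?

508

Base: v=4, total=4.
Iteration 1: 4 < 129 holds -> v = 4 * 2 = 8, total = 4 + 8 = 12.
Iteration 2: 8 < 129 holds -> v = 8 * 2 = 16, total = 12 + 16 = 28.
Iteration 3: 16 < 129 holds -> v = 16 * 2 = 32, total = 28 + 32 = 60.
Iteration 4: 32 < 129 holds -> v = 32 * 2 = 64, total = 60 + 64 = 124.
Iteration 5: 64 < 129 holds -> v = 64 * 2 = 128, total = 124 + 128 = 252.
Iteration 6: 128 < 129 holds -> v = 128 * 2 = 256, total = 252 + 256 = 508.
Iteration 7: 256 < 129 fails; recursion stops.
SUM(v) = 4 + 8 + 16 + 32 + 64 + 128 + 256 = 508.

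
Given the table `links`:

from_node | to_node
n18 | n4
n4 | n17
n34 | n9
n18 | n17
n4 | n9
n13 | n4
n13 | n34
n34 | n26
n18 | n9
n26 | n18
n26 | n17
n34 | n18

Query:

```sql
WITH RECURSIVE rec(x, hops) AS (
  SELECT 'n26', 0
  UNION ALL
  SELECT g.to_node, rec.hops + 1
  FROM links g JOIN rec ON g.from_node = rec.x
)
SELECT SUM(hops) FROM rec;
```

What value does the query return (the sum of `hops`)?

Base: (n26, hops=0).
Iteration 1: edges from {n26} -> (n17, hops=1), (n18, hops=1).
Iteration 2: edges from {n17,n18} -> (n17, hops=2), (n4, hops=2), (n9, hops=2).
Iteration 3: edges from {n17,n4,n9} -> (n17, hops=3), (n9, hops=3).
Iteration 4: no outgoing edges from {n17,n9}; recursion stops.
SUM(hops) = 0 + 1 + 1 + 2 + 2 + 2 + 3 + 3 = 14.

14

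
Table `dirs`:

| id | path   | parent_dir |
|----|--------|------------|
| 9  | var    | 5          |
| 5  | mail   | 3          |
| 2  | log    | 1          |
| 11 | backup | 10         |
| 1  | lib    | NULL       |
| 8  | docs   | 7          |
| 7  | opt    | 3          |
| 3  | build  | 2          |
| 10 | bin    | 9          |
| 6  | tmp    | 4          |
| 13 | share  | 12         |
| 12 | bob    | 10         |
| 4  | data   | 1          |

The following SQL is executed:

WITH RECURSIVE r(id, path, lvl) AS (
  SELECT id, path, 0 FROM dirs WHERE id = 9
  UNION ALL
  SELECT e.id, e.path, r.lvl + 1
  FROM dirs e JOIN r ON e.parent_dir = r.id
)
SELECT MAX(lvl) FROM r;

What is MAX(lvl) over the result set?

Base: id=9 (var) at lvl 0.
Iteration 1: rows with parent_dir in {9} -> bin (id 10, lvl 1).
Iteration 2: rows with parent_dir in {10} -> backup (id 11, lvl 2), bob (id 12, lvl 2).
Iteration 3: rows with parent_dir in {11,12} -> share (id 13, lvl 3).
Iteration 4: no rows with parent_dir in {13}; recursion stops.
lvl values: 0, 1, 2, 2, 3; the maximum is 3.

3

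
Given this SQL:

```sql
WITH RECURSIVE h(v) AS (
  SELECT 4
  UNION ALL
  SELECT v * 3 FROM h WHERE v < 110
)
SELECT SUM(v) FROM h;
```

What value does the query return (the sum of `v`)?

Base: v=4.
Iteration 1: 4 < 110 holds -> v = 4 * 3 = 12.
Iteration 2: 12 < 110 holds -> v = 12 * 3 = 36.
Iteration 3: 36 < 110 holds -> v = 36 * 3 = 108.
Iteration 4: 108 < 110 holds -> v = 108 * 3 = 324.
Iteration 5: 324 < 110 fails; recursion stops.
SUM(v) = 4 + 12 + 36 + 108 + 324 = 484.

484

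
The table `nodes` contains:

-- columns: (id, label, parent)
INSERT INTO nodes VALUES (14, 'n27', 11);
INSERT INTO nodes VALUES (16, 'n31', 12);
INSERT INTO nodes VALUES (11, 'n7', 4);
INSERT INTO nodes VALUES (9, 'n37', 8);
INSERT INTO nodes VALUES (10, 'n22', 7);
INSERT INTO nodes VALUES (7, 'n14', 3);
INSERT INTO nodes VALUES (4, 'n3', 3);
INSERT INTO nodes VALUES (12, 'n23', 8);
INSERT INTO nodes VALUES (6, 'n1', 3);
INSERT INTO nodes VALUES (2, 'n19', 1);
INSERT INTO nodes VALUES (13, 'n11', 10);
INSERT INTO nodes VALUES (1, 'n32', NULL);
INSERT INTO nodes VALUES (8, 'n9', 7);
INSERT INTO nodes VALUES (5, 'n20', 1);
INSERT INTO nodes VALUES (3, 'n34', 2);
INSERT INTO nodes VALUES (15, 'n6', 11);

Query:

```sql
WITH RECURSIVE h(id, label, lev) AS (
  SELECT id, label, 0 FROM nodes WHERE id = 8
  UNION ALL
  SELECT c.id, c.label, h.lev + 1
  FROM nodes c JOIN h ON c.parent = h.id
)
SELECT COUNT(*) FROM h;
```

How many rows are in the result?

Base: id=8 (n9) at lev 0.
Iteration 1: rows with parent in {8} -> n37 (id 9, lev 1), n23 (id 12, lev 1).
Iteration 2: rows with parent in {9,12} -> n31 (id 16, lev 2).
Iteration 3: no rows with parent in {16}; recursion stops.
Total rows emitted: 4.

4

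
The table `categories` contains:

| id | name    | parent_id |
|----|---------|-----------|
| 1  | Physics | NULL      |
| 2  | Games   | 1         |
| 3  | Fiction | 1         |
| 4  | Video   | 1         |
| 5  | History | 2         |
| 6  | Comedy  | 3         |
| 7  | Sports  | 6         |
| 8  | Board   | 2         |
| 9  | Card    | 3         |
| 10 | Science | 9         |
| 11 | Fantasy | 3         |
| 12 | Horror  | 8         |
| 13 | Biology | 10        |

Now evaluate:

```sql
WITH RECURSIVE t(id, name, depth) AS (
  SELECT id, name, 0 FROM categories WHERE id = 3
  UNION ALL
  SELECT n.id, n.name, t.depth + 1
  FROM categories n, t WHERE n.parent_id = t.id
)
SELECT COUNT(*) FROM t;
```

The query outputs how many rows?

7

Base: id=3 (Fiction) at depth 0.
Iteration 1: rows with parent_id in {3} -> Comedy (id 6, depth 1), Card (id 9, depth 1), Fantasy (id 11, depth 1).
Iteration 2: rows with parent_id in {6,9,11} -> Sports (id 7, depth 2), Science (id 10, depth 2).
Iteration 3: rows with parent_id in {7,10} -> Biology (id 13, depth 3).
Iteration 4: no rows with parent_id in {13}; recursion stops.
Total rows emitted: 7.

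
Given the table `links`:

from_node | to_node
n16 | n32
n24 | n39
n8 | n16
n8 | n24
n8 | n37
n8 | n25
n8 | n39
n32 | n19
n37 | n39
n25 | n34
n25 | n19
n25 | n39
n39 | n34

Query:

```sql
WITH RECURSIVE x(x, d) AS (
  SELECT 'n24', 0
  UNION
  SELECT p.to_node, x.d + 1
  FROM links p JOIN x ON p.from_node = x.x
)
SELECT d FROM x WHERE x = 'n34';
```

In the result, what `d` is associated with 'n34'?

2

Base: (n24, d=0).
Iteration 1: edges from {n24} -> (n39, d=1).
Iteration 2: edges from {n39} -> (n34, d=2).
Iteration 3: no outgoing edges from {n34}; recursion stops.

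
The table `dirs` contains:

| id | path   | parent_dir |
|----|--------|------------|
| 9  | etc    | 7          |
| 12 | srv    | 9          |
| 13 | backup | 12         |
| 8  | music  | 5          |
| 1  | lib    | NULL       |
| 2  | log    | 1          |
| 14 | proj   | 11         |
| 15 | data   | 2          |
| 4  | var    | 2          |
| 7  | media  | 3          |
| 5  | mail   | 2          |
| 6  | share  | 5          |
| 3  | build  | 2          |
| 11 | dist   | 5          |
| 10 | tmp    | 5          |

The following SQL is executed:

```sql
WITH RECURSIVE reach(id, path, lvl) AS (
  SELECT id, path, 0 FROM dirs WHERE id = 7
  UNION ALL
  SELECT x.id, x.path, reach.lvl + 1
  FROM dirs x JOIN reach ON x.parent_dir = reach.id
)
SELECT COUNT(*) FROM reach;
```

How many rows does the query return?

Base: id=7 (media) at lvl 0.
Iteration 1: rows with parent_dir in {7} -> etc (id 9, lvl 1).
Iteration 2: rows with parent_dir in {9} -> srv (id 12, lvl 2).
Iteration 3: rows with parent_dir in {12} -> backup (id 13, lvl 3).
Iteration 4: no rows with parent_dir in {13}; recursion stops.
Total rows emitted: 4.

4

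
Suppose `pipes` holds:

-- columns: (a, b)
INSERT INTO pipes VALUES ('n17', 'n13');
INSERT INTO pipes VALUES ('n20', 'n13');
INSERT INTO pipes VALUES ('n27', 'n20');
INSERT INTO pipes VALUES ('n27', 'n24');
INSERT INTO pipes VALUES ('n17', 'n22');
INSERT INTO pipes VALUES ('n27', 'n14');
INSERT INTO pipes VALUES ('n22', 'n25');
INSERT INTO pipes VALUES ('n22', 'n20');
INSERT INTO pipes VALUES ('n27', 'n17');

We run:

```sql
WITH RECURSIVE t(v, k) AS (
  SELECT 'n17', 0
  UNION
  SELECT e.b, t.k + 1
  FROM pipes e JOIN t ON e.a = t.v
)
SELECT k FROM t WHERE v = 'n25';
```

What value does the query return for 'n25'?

Base: (n17, k=0).
Iteration 1: edges from {n17} -> (n13, k=1), (n22, k=1).
Iteration 2: edges from {n13,n22} -> (n20, k=2), (n25, k=2).
Iteration 3: edges from {n20,n25} -> (n13, k=3).
Iteration 4: no outgoing edges from {n13}; recursion stops.

2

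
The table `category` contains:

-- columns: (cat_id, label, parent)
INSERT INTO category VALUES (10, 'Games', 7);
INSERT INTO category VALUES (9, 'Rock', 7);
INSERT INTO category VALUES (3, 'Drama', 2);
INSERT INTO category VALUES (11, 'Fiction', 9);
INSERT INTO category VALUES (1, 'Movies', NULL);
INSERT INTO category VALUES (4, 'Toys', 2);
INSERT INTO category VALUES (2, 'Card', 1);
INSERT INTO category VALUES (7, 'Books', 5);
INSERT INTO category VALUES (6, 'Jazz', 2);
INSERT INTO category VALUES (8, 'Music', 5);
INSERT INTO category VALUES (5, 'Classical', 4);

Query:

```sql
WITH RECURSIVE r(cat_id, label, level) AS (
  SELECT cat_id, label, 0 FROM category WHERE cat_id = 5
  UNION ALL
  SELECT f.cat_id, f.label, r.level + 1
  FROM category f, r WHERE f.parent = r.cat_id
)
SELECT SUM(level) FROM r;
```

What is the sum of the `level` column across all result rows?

Base: cat_id=5 (Classical) at level 0.
Iteration 1: rows with parent in {5} -> Books (id 7, level 1), Music (id 8, level 1).
Iteration 2: rows with parent in {7,8} -> Rock (id 9, level 2), Games (id 10, level 2).
Iteration 3: rows with parent in {9,10} -> Fiction (id 11, level 3).
Iteration 4: no rows with parent in {11}; recursion stops.
SUM(level) = 0 + 1 + 1 + 2 + 2 + 3 = 9.

9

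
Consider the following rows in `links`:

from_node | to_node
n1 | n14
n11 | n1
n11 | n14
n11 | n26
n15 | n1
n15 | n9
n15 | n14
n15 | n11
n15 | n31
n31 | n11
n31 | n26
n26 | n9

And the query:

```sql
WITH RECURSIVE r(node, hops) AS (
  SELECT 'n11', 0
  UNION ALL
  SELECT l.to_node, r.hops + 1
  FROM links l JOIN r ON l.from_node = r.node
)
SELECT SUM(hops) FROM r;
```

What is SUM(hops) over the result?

Base: (n11, hops=0).
Iteration 1: edges from {n11} -> (n1, hops=1), (n14, hops=1), (n26, hops=1).
Iteration 2: edges from {n1,n14,n26} -> (n14, hops=2), (n9, hops=2).
Iteration 3: no outgoing edges from {n14,n9}; recursion stops.
SUM(hops) = 0 + 1 + 1 + 1 + 2 + 2 = 7.

7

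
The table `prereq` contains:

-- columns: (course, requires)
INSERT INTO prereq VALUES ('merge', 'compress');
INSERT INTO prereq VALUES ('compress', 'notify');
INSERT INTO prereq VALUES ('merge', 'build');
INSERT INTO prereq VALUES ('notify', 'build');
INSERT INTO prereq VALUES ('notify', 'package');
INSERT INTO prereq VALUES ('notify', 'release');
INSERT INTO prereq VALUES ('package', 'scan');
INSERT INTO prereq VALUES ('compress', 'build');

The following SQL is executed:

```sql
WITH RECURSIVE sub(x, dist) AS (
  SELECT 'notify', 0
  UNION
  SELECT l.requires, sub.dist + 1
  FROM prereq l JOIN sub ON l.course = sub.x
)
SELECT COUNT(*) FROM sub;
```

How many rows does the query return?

5

Base: (notify, dist=0).
Iteration 1: edges from {notify} -> (build, dist=1), (package, dist=1), (release, dist=1).
Iteration 2: edges from {build,package,release} -> (scan, dist=2).
Iteration 3: no outgoing edges from {scan}; recursion stops.
Total rows emitted: 5.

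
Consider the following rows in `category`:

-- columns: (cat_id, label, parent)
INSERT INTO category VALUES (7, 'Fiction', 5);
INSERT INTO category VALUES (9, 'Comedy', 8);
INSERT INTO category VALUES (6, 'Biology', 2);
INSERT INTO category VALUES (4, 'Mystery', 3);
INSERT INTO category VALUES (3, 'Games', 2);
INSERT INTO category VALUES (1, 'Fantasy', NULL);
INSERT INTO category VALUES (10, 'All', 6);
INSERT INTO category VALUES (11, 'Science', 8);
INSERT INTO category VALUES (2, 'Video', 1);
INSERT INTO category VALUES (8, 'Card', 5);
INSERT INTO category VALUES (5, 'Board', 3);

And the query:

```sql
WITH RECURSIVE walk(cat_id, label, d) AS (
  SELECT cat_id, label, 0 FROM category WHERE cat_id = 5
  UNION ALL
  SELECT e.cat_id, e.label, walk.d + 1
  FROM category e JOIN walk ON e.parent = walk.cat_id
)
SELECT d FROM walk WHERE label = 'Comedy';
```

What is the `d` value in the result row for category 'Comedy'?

Base: cat_id=5 (Board) at d 0.
Iteration 1: rows with parent in {5} -> Fiction (id 7, d 1), Card (id 8, d 1).
Iteration 2: rows with parent in {7,8} -> Comedy (id 9, d 2), Science (id 11, d 2).
Iteration 3: no rows with parent in {9,11}; recursion stops.

2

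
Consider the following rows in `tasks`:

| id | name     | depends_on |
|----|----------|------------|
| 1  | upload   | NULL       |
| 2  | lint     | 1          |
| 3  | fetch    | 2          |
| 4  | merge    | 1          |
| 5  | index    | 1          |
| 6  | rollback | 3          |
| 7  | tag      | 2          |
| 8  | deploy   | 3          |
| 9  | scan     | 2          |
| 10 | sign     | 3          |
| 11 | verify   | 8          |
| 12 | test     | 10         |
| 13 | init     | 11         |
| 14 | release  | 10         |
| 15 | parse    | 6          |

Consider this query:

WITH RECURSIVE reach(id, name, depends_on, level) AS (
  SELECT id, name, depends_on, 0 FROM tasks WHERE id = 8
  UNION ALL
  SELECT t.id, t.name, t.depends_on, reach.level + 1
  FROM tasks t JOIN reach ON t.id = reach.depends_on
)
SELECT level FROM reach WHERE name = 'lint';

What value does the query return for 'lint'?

2

Base: id=8 (deploy), depends_on=3, level 0.
Iteration 1: join on id=3 -> fetch (id 3, depends_on=2, level 1).
Iteration 2: join on id=2 -> lint (id 2, depends_on=1, level 2).
Iteration 3: join on id=1 -> upload (id 1, depends_on=NULL, level 3).
Iteration 4: depends_on is NULL; no match; recursion stops.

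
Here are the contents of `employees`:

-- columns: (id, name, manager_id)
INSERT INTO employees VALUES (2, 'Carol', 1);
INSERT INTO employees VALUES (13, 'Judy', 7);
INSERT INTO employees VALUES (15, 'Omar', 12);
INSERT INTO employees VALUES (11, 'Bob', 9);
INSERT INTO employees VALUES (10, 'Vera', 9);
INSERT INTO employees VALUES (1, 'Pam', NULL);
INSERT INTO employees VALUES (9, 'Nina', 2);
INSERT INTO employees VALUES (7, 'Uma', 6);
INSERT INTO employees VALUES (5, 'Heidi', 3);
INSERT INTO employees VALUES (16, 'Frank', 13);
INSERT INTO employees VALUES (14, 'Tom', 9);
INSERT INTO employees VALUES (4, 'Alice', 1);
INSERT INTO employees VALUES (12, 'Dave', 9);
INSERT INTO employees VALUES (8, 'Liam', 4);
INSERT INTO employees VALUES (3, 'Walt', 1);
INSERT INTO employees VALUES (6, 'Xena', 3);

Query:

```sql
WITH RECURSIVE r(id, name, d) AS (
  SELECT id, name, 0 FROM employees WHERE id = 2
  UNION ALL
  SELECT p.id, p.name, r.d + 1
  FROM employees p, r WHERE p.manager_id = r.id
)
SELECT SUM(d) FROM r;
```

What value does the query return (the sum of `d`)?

12

Base: id=2 (Carol) at d 0.
Iteration 1: rows with manager_id in {2} -> Nina (id 9, d 1).
Iteration 2: rows with manager_id in {9} -> Vera (id 10, d 2), Bob (id 11, d 2), Dave (id 12, d 2), Tom (id 14, d 2).
Iteration 3: rows with manager_id in {10,11,12,14} -> Omar (id 15, d 3).
Iteration 4: no rows with manager_id in {15}; recursion stops.
SUM(d) = 0 + 1 + 2 + 2 + 2 + 2 + 3 = 12.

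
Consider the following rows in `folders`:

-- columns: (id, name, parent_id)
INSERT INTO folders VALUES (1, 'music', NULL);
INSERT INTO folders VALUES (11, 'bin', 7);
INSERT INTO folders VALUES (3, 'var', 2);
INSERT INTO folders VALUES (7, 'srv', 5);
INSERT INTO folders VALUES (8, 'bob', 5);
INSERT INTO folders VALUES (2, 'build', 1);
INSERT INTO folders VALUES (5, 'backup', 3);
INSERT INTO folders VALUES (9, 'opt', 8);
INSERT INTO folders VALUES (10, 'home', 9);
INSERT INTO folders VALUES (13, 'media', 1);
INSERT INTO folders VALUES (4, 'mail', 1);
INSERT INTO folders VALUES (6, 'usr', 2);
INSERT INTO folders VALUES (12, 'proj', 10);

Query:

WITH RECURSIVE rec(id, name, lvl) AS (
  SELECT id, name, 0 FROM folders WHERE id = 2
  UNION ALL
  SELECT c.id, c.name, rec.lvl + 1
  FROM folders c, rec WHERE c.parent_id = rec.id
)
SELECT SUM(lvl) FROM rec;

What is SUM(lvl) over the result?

29

Base: id=2 (build) at lvl 0.
Iteration 1: rows with parent_id in {2} -> var (id 3, lvl 1), usr (id 6, lvl 1).
Iteration 2: rows with parent_id in {3,6} -> backup (id 5, lvl 2).
Iteration 3: rows with parent_id in {5} -> srv (id 7, lvl 3), bob (id 8, lvl 3).
Iteration 4: rows with parent_id in {7,8} -> opt (id 9, lvl 4), bin (id 11, lvl 4).
Iteration 5: rows with parent_id in {9,11} -> home (id 10, lvl 5).
Iteration 6: rows with parent_id in {10} -> proj (id 12, lvl 6).
Iteration 7: no rows with parent_id in {12}; recursion stops.
SUM(lvl) = 0 + 1 + 1 + 2 + 3 + 3 + 4 + 4 + 5 + 6 = 29.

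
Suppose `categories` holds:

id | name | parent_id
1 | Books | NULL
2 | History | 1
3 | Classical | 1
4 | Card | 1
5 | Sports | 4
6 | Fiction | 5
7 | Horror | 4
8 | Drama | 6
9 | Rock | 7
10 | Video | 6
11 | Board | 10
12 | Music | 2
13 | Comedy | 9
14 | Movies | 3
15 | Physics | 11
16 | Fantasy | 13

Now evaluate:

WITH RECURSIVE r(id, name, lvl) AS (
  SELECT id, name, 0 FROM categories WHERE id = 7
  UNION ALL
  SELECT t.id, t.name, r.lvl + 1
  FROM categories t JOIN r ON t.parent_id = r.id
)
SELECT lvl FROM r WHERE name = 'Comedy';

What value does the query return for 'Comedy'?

Base: id=7 (Horror) at lvl 0.
Iteration 1: rows with parent_id in {7} -> Rock (id 9, lvl 1).
Iteration 2: rows with parent_id in {9} -> Comedy (id 13, lvl 2).
Iteration 3: rows with parent_id in {13} -> Fantasy (id 16, lvl 3).
Iteration 4: no rows with parent_id in {16}; recursion stops.

2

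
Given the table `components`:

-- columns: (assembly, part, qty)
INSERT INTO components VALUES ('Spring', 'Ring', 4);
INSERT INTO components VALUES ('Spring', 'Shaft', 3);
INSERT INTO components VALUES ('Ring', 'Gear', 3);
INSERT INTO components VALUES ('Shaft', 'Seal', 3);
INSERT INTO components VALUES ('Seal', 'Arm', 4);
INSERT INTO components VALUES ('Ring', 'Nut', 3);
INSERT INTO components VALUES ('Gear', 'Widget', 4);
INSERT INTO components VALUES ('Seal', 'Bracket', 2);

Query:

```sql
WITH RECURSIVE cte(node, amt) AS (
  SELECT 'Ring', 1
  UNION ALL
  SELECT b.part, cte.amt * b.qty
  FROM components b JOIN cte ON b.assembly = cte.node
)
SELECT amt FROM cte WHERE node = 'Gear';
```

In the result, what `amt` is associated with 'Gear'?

Base: (Ring, amt=1).
Iteration 1: components of {Ring} -> Gear = 1*3 = 3, Nut = 1*3 = 3.
Iteration 2: components of {Gear,Nut} -> Widget = 3*4 = 12.
Iteration 3: no further components; recursion stops.

3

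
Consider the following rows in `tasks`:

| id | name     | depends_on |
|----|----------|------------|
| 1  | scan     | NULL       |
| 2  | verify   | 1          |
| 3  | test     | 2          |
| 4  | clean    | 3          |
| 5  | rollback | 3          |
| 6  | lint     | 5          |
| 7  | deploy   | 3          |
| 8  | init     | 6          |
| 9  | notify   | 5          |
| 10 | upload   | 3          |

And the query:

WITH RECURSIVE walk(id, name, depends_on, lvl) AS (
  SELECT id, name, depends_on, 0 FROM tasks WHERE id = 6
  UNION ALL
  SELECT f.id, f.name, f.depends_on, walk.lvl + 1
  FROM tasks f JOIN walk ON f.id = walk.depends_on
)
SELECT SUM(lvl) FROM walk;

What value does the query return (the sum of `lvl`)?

10

Base: id=6 (lint), depends_on=5, lvl 0.
Iteration 1: join on id=5 -> rollback (id 5, depends_on=3, lvl 1).
Iteration 2: join on id=3 -> test (id 3, depends_on=2, lvl 2).
Iteration 3: join on id=2 -> verify (id 2, depends_on=1, lvl 3).
Iteration 4: join on id=1 -> scan (id 1, depends_on=NULL, lvl 4).
Iteration 5: depends_on is NULL; no match; recursion stops.
SUM(lvl) = 0 + 1 + 2 + 3 + 4 = 10.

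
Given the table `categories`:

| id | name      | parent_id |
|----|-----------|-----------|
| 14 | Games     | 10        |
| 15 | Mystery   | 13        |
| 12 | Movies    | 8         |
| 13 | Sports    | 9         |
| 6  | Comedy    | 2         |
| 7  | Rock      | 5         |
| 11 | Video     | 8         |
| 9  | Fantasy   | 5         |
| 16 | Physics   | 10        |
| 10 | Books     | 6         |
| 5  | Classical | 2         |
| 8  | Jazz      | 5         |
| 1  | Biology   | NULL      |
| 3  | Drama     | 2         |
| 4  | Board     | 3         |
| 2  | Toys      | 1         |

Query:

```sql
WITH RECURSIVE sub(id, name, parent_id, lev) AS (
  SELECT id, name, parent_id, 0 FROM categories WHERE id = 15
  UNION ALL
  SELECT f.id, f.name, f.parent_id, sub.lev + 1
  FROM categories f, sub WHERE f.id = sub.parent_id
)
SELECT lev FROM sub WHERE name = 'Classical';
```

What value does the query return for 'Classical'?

3

Base: id=15 (Mystery), parent_id=13, lev 0.
Iteration 1: join on id=13 -> Sports (id 13, parent_id=9, lev 1).
Iteration 2: join on id=9 -> Fantasy (id 9, parent_id=5, lev 2).
Iteration 3: join on id=5 -> Classical (id 5, parent_id=2, lev 3).
Iteration 4: join on id=2 -> Toys (id 2, parent_id=1, lev 4).
Iteration 5: join on id=1 -> Biology (id 1, parent_id=NULL, lev 5).
Iteration 6: parent_id is NULL; no match; recursion stops.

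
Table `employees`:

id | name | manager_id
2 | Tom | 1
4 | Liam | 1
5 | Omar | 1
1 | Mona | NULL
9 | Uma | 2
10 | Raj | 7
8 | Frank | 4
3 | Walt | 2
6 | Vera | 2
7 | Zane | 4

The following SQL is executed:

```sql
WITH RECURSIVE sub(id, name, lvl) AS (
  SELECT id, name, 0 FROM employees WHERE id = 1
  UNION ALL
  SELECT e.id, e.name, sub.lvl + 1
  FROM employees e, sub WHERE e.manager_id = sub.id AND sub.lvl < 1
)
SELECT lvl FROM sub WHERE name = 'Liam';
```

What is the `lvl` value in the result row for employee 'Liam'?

Base: id=1 (Mona) at lvl 0.
Iteration 1: rows with manager_id in {1} -> Tom (id 2, lvl 1), Liam (id 4, lvl 1), Omar (id 5, lvl 1).
Iteration 2: lvl < 1 fails for all current rows; recursion stops.

1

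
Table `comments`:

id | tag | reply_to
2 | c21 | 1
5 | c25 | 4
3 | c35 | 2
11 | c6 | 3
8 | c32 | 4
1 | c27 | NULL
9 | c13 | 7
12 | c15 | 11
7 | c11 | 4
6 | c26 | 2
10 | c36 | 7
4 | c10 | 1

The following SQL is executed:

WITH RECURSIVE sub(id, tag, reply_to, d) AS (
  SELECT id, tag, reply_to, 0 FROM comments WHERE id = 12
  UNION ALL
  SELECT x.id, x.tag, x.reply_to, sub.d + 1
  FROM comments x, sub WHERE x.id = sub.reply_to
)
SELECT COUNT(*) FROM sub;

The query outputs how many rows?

5

Base: id=12 (c15), reply_to=11, d 0.
Iteration 1: join on id=11 -> c6 (id 11, reply_to=3, d 1).
Iteration 2: join on id=3 -> c35 (id 3, reply_to=2, d 2).
Iteration 3: join on id=2 -> c21 (id 2, reply_to=1, d 3).
Iteration 4: join on id=1 -> c27 (id 1, reply_to=NULL, d 4).
Iteration 5: reply_to is NULL; no match; recursion stops.
Total rows emitted: 5.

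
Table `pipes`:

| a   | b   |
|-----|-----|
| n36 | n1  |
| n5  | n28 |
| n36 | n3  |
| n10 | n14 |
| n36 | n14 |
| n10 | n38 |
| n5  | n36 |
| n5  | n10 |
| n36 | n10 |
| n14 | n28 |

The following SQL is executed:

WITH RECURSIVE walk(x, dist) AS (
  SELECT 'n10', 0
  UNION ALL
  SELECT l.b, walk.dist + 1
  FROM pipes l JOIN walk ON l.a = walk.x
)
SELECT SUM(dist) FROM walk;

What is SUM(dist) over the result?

Base: (n10, dist=0).
Iteration 1: edges from {n10} -> (n14, dist=1), (n38, dist=1).
Iteration 2: edges from {n14,n38} -> (n28, dist=2).
Iteration 3: no outgoing edges from {n28}; recursion stops.
SUM(dist) = 0 + 1 + 1 + 2 = 4.

4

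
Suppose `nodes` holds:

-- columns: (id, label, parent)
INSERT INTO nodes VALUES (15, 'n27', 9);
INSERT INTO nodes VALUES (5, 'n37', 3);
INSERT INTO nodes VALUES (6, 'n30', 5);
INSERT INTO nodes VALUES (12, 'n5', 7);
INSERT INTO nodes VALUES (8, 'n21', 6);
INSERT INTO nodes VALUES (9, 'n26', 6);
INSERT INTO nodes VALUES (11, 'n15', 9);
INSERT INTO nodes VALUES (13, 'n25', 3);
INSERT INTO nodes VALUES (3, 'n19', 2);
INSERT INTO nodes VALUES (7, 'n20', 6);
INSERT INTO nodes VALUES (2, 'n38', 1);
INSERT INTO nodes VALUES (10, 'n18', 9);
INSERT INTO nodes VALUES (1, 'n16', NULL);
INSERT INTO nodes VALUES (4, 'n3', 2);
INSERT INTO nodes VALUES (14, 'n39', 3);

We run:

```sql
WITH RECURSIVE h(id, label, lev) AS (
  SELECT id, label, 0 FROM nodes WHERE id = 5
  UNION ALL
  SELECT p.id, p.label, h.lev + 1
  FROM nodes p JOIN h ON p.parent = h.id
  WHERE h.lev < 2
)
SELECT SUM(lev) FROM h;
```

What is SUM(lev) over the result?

Base: id=5 (n37) at lev 0.
Iteration 1: rows with parent in {5} -> n30 (id 6, lev 1).
Iteration 2: rows with parent in {6} -> n20 (id 7, lev 2), n21 (id 8, lev 2), n26 (id 9, lev 2).
Iteration 3: lev < 2 fails for all current rows; recursion stops.
SUM(lev) = 0 + 1 + 2 + 2 + 2 = 7.

7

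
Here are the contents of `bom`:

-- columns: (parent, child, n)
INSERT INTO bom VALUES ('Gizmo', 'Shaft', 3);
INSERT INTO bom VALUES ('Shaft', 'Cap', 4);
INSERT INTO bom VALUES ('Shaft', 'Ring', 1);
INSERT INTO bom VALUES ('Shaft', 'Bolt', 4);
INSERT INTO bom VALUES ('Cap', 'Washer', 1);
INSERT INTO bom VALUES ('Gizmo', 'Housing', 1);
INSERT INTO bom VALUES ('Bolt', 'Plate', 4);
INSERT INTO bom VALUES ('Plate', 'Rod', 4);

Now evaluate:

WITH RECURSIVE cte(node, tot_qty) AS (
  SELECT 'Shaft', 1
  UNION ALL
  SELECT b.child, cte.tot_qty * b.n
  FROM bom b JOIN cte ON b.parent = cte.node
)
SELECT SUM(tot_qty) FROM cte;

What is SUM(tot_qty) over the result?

Base: (Shaft, tot_qty=1).
Iteration 1: components of {Shaft} -> Bolt = 1*4 = 4, Cap = 1*4 = 4, Ring = 1*1 = 1.
Iteration 2: components of {Bolt,Cap,Ring} -> Plate = 4*4 = 16, Washer = 4*1 = 4.
Iteration 3: components of {Plate,Washer} -> Rod = 16*4 = 64.
Iteration 4: no further components; recursion stops.
SUM(tot_qty) = 1 + 4 + 1 + 4 + 4 + 16 + 64 = 94.

94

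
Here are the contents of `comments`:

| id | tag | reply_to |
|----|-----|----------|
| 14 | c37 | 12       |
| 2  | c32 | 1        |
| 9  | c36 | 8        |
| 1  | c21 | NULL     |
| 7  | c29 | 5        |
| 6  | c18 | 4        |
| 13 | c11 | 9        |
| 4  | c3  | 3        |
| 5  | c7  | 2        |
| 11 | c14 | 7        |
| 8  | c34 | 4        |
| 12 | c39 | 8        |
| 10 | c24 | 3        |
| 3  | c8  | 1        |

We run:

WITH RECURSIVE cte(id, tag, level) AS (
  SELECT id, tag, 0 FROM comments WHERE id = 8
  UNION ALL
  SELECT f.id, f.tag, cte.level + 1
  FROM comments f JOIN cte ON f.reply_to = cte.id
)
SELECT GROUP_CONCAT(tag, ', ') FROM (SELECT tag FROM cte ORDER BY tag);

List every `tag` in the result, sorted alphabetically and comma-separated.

Base: id=8 (c34) at level 0.
Iteration 1: rows with reply_to in {8} -> c36 (id 9, level 1), c39 (id 12, level 1).
Iteration 2: rows with reply_to in {9,12} -> c11 (id 13, level 2), c37 (id 14, level 2).
Iteration 3: no rows with reply_to in {13,14}; recursion stops.

c11, c34, c36, c37, c39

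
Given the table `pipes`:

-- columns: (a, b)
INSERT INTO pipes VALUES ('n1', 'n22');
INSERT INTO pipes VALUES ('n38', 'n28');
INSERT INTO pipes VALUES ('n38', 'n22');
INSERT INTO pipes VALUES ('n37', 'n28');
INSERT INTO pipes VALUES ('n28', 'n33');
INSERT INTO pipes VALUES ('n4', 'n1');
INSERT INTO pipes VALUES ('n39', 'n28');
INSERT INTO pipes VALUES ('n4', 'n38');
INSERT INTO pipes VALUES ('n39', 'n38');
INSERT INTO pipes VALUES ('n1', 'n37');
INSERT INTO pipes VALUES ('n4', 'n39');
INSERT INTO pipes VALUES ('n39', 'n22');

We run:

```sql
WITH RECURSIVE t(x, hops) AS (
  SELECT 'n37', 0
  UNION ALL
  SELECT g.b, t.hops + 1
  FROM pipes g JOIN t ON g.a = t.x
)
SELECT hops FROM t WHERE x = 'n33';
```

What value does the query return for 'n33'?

Base: (n37, hops=0).
Iteration 1: edges from {n37} -> (n28, hops=1).
Iteration 2: edges from {n28} -> (n33, hops=2).
Iteration 3: no outgoing edges from {n33}; recursion stops.

2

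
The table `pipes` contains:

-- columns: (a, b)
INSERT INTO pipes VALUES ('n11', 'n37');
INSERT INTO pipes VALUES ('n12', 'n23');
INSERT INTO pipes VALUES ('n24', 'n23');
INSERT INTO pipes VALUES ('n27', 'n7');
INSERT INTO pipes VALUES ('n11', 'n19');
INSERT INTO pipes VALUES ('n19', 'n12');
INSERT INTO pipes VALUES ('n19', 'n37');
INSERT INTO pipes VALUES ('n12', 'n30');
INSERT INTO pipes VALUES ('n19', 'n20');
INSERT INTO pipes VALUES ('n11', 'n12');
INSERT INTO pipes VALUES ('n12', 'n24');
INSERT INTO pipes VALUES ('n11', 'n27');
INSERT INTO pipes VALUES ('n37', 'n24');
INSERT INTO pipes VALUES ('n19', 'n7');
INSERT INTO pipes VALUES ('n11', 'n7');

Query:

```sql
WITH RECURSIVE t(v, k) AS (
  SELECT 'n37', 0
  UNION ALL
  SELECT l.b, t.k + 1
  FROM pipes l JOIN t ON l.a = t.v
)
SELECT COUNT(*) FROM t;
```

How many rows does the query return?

Base: (n37, k=0).
Iteration 1: edges from {n37} -> (n24, k=1).
Iteration 2: edges from {n24} -> (n23, k=2).
Iteration 3: no outgoing edges from {n23}; recursion stops.
Total rows emitted: 3.

3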